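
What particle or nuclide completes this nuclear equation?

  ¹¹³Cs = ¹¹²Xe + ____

Conserve mass number: 113 = 112 + A, so A = 1.
Conserve atomic number: 55 = 54 + Z, so Z = 1.
A = 1 and Z = 1 is ¹H — a proton.

proton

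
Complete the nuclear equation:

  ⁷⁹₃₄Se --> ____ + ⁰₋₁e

Conserve mass number: 79 = A + 0, so A = 79.
Conserve atomic number: 34 = Z − 1, so Z = 35.
Z = 35 is bromine, so the species is ⁷⁹₃₅Br.

Br-79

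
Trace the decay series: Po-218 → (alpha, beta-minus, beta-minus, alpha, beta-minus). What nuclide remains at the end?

Bi-210

Start: (A, Z) = (218, 84).
After α: (214, 82).
After β⁻: (214, 83).
After β⁻: (214, 84).
After α: (210, 82).
After β⁻: (210, 83).
Z = 83 is bismuth.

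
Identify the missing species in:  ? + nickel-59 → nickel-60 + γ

neutron

Conserve mass number: A + 59 = 60 + 0, so A = 1.
Conserve atomic number: Z + 28 = 28 + 0, so Z = 0.
A = 1 and Z = 0 is neutron — a neutron.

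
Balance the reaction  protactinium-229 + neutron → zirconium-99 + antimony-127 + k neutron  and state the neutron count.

Conserve mass number: 230 = 99 + 127 + k, so k = 230 − 226 = 4.
Check atomic number: 91 = 40 + 51 + 0 = 91. ✓

4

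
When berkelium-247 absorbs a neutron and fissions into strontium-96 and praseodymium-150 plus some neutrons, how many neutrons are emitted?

2

Conserve mass number: 248 = 96 + 150 + k, so k = 248 − 246 = 2.
Check atomic number: 97 = 38 + 59 + 0 = 97. ✓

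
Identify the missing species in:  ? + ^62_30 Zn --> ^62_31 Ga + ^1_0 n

Conserve mass number: A + 62 = 62 + 1, so A = 1.
Conserve atomic number: Z + 30 = 31 + 0, so Z = 1.
A = 1 and Z = 1 is ^1_1 H — a proton.

proton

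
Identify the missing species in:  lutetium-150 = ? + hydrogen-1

Conserve mass number: 150 = A + 1, so A = 149.
Conserve atomic number: 71 = Z + 1, so Z = 70.
Z = 70 is ytterbium, so the species is ytterbium-149.

Yb-149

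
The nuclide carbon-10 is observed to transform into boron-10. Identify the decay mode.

ΔA = 10 − 10 = 0; ΔZ = 5 − 6 = -1.
A is unchanged and Z drops by 1 — a proton has become a neutron (β⁺ emission or electron capture).

beta-plus decay or electron capture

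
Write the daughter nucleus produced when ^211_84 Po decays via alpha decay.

Alpha decay: mass number changes by -4, atomic number by -2.
A: 211 − 4 = 207; Z: 84 − 2 = 82.
Z = 82 is lead, so the daughter is ^207_82 Pb.

Pb-207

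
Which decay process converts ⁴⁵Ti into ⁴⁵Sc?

beta-plus decay or electron capture

ΔA = 45 − 45 = 0; ΔZ = 21 − 22 = -1.
A is unchanged and Z drops by 1 — a proton has become a neutron (β⁺ emission or electron capture).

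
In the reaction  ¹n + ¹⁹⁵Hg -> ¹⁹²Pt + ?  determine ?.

alpha particle

Conserve mass number: 1 + 195 = 192 + A, so A = 4.
Conserve atomic number: 0 + 80 = 78 + Z, so Z = 2.
A = 4 and Z = 2 is ⁴He — an alpha particle.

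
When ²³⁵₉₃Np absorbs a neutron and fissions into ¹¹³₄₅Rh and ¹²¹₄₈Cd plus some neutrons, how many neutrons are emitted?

2

Conserve mass number: 236 = 113 + 121 + k, so k = 236 − 234 = 2.
Check atomic number: 93 = 45 + 48 + 0 = 93. ✓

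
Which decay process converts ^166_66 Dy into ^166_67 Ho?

beta-minus decay

ΔA = 166 − 166 = 0; ΔZ = 67 − 66 = +1.
A is unchanged and Z rises by 1 — a neutron has become a proton (β⁻ decay).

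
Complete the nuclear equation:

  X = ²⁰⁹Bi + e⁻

Pb-209

Conserve mass number: A = 209 + 0, so A = 209.
Conserve atomic number: Z = 83 − 1, so Z = 82.
Z = 82 is lead, so the species is ²⁰⁹Pb.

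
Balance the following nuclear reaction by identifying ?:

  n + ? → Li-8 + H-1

Conserve mass number: 1 + A = 8 + 1, so A = 8.
Conserve atomic number: 0 + Z = 3 + 1, so Z = 4.
Z = 4 is beryllium, so the species is Be-8.

Be-8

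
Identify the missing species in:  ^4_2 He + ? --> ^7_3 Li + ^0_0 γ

Conserve mass number: 4 + A = 7 + 0, so A = 3.
Conserve atomic number: 2 + Z = 3 + 0, so Z = 1.
A = 3 and Z = 1 is ^3_1 H — a triton.

triton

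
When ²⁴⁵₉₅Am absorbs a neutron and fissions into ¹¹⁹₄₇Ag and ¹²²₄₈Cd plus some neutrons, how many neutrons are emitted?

Conserve mass number: 246 = 119 + 122 + k, so k = 246 − 241 = 5.
Check atomic number: 95 = 47 + 48 + 0 = 95. ✓

5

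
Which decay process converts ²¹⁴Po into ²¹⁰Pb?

alpha decay

ΔA = 210 − 214 = -4; ΔZ = 82 − 84 = -2.
A drops by 4 and Z drops by 2 — the signature of alpha emission.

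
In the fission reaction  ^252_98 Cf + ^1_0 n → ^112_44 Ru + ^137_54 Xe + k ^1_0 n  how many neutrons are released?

Conserve mass number: 253 = 112 + 137 + k, so k = 253 − 249 = 4.
Check atomic number: 98 = 44 + 54 + 0 = 98. ✓

4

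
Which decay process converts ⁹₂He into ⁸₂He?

neutron emission

ΔA = 8 − 9 = -1; ΔZ = 2 − 2 = +0.
A drops by 1 with Z unchanged — a neutron was emitted.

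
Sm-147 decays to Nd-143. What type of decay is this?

alpha decay

ΔA = 143 − 147 = -4; ΔZ = 60 − 62 = -2.
A drops by 4 and Z drops by 2 — the signature of alpha emission.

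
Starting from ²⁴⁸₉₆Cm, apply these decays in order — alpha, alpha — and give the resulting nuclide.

U-240

Start: (A, Z) = (248, 96).
After α: (244, 94).
After α: (240, 92).
Z = 92 is uranium.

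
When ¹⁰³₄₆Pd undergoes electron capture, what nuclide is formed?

Rh-103

Electron capture: mass number changes by +0, atomic number by -1.
A: 103 = 103; Z: 46 − 1 = 45.
Z = 45 is rhodium, so the daughter is ¹⁰³₄₅Rh.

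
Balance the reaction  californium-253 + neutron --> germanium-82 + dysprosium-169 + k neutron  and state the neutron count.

3

Conserve mass number: 254 = 82 + 169 + k, so k = 254 − 251 = 3.
Check atomic number: 98 = 32 + 66 + 0 = 98. ✓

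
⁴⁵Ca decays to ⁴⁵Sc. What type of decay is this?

ΔA = 45 − 45 = 0; ΔZ = 21 − 20 = +1.
A is unchanged and Z rises by 1 — a neutron has become a proton (β⁻ decay).

beta-minus decay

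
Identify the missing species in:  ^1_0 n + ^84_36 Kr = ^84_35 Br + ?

Conserve mass number: 1 + 84 = 84 + A, so A = 1.
Conserve atomic number: 0 + 36 = 35 + Z, so Z = 1.
A = 1 and Z = 1 is ^1_1 H — a proton.

proton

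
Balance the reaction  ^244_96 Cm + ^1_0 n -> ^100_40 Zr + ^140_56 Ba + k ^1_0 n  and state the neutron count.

5

Conserve mass number: 245 = 100 + 140 + k, so k = 245 − 240 = 5.
Check atomic number: 96 = 40 + 56 + 0 = 96. ✓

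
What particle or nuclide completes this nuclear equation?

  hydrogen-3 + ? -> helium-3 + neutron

Conserve mass number: 3 + A = 3 + 1, so A = 1.
Conserve atomic number: 1 + Z = 2 + 0, so Z = 1.
A = 1 and Z = 1 is hydrogen-1 — a proton.

proton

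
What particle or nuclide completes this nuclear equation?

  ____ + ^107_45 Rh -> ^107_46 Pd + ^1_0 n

Conserve mass number: A + 107 = 107 + 1, so A = 1.
Conserve atomic number: Z + 45 = 46 + 0, so Z = 1.
A = 1 and Z = 1 is ^1_1 H — a proton.

proton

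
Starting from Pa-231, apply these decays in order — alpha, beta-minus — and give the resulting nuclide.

Start: (A, Z) = (231, 91).
After α: (227, 89).
After β⁻: (227, 90).
Z = 90 is thorium.

Th-227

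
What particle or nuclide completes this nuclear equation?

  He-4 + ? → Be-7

He-3

Conserve mass number: 4 + A = 7, so A = 3.
Conserve atomic number: 2 + Z = 4, so Z = 2.
Z = 2 is helium, so the species is He-3.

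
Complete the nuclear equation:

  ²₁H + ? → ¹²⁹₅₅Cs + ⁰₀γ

Xe-127

Conserve mass number: 2 + A = 129 + 0, so A = 127.
Conserve atomic number: 1 + Z = 55 + 0, so Z = 54.
Z = 54 is xenon, so the species is ¹²⁷₅₄Xe.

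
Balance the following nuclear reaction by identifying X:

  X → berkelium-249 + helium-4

Conserve mass number: A = 249 + 4, so A = 253.
Conserve atomic number: Z = 97 + 2, so Z = 99.
Z = 99 is einsteinium, so the species is einsteinium-253.

Es-253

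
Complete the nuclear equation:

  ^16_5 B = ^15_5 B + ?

Conserve mass number: 16 = 15 + A, so A = 1.
Conserve atomic number: 5 = 5 + Z, so Z = 0.
A = 1 and Z = 0 is ^1_0 n — a neutron.

neutron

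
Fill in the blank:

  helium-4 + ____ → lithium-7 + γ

Conserve mass number: 4 + A = 7 + 0, so A = 3.
Conserve atomic number: 2 + Z = 3 + 0, so Z = 1.
A = 3 and Z = 1 is hydrogen-3 — a triton.

triton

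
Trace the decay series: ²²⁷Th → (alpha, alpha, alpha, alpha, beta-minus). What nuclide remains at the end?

Start: (A, Z) = (227, 90).
After α: (223, 88).
After α: (219, 86).
After α: (215, 84).
After α: (211, 82).
After β⁻: (211, 83).
Z = 83 is bismuth.

Bi-211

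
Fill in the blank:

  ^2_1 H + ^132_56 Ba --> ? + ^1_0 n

La-133

Conserve mass number: 2 + 132 = A + 1, so A = 133.
Conserve atomic number: 1 + 56 = Z + 0, so Z = 57.
Z = 57 is lanthanum, so the species is ^133_57 La.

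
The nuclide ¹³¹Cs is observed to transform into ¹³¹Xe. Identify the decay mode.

beta-plus decay or electron capture

ΔA = 131 − 131 = 0; ΔZ = 54 − 55 = -1.
A is unchanged and Z drops by 1 — a proton has become a neutron (β⁺ emission or electron capture).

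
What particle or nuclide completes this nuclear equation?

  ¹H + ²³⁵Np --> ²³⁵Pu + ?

Conserve mass number: 1 + 235 = 235 + A, so A = 1.
Conserve atomic number: 1 + 93 = 94 + Z, so Z = 0.
A = 1 and Z = 0 is ¹n — a neutron.

neutron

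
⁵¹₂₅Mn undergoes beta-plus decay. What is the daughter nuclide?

Beta-plus decay: mass number changes by +0, atomic number by -1.
A: 51 = 51; Z: 25 − 1 = 24.
Z = 24 is chromium, so the daughter is ⁵¹₂₄Cr.

Cr-51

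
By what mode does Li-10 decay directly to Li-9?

ΔA = 9 − 10 = -1; ΔZ = 3 − 3 = +0.
A drops by 1 with Z unchanged — a neutron was emitted.

neutron emission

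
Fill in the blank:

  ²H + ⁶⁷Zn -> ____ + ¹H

Zn-68

Conserve mass number: 2 + 67 = A + 1, so A = 68.
Conserve atomic number: 1 + 30 = Z + 1, so Z = 30.
Z = 30 is zinc, so the species is ⁶⁸Zn.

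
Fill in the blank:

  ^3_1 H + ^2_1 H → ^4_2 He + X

neutron

Conserve mass number: 3 + 2 = 4 + A, so A = 1.
Conserve atomic number: 1 + 1 = 2 + Z, so Z = 0.
A = 1 and Z = 0 is ^1_0 n — a neutron.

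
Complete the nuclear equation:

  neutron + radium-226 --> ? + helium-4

Conserve mass number: 1 + 226 = A + 4, so A = 223.
Conserve atomic number: 0 + 88 = Z + 2, so Z = 86.
Z = 86 is radon, so the species is radon-223.

Rn-223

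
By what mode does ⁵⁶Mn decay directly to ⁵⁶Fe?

ΔA = 56 − 56 = 0; ΔZ = 26 − 25 = +1.
A is unchanged and Z rises by 1 — a neutron has become a proton (β⁻ decay).

beta-minus decay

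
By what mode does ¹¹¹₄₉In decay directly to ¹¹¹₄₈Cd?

ΔA = 111 − 111 = 0; ΔZ = 48 − 49 = -1.
A is unchanged and Z drops by 1 — a proton has become a neutron (β⁺ emission or electron capture).

beta-plus decay or electron capture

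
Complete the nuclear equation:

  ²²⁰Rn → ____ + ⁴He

Conserve mass number: 220 = A + 4, so A = 216.
Conserve atomic number: 86 = Z + 2, so Z = 84.
Z = 84 is polonium, so the species is ²¹⁶Po.

Po-216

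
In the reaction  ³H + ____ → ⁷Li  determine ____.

Conserve mass number: 3 + A = 7, so A = 4.
Conserve atomic number: 1 + Z = 3, so Z = 2.
A = 4 and Z = 2 is ⁴He — an alpha particle.

alpha particle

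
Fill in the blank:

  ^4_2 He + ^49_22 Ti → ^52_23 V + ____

Conserve mass number: 4 + 49 = 52 + A, so A = 1.
Conserve atomic number: 2 + 22 = 23 + Z, so Z = 1.
A = 1 and Z = 1 is ^1_1 H — a proton.

proton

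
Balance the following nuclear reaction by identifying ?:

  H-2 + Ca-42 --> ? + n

Sc-43

Conserve mass number: 2 + 42 = A + 1, so A = 43.
Conserve atomic number: 1 + 20 = Z + 0, so Z = 21.
Z = 21 is scandium, so the species is Sc-43.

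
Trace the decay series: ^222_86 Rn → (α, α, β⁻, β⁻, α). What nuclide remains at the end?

Start: (A, Z) = (222, 86).
After α: (218, 84).
After α: (214, 82).
After β⁻: (214, 83).
After β⁻: (214, 84).
After α: (210, 82).
Z = 82 is lead.

Pb-210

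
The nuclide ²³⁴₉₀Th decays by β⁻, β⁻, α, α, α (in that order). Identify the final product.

Rn-222

Start: (A, Z) = (234, 90).
After β⁻: (234, 91).
After β⁻: (234, 92).
After α: (230, 90).
After α: (226, 88).
After α: (222, 86).
Z = 86 is radon.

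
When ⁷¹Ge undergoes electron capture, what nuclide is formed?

Ga-71

Electron capture: mass number changes by +0, atomic number by -1.
A: 71 = 71; Z: 32 − 1 = 31.
Z = 31 is gallium, so the daughter is ⁷¹Ga.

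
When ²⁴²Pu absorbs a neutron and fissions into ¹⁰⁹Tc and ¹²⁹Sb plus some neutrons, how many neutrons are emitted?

5

Conserve mass number: 243 = 109 + 129 + k, so k = 243 − 238 = 5.
Check atomic number: 94 = 43 + 51 + 0 = 94. ✓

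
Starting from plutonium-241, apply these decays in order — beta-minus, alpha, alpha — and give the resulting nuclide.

Start: (A, Z) = (241, 94).
After β⁻: (241, 95).
After α: (237, 93).
After α: (233, 91).
Z = 91 is protactinium.

Pa-233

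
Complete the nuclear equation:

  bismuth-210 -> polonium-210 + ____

Conserve mass number: 210 = 210 + A, so A = 0.
Conserve atomic number: 83 = 84 + Z, so Z = -1.
A = 0 and Z = -1 is e⁻ — a beta-minus particle.

beta-minus particle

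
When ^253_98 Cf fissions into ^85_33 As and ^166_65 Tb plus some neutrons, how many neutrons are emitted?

2

Conserve mass number: 253 = 85 + 166 + k, so k = 253 − 251 = 2.
Check atomic number: 98 = 33 + 65 + 0 = 98. ✓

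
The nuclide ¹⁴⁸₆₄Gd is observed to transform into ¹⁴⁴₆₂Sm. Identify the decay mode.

alpha decay

ΔA = 144 − 148 = -4; ΔZ = 62 − 64 = -2.
A drops by 4 and Z drops by 2 — the signature of alpha emission.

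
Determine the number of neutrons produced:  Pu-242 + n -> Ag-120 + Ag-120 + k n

Conserve mass number: 243 = 120 + 120 + k, so k = 243 − 240 = 3.
Check atomic number: 94 = 47 + 47 + 0 = 94. ✓

3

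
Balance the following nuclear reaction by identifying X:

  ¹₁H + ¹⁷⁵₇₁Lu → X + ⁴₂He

Yb-172

Conserve mass number: 1 + 175 = A + 4, so A = 172.
Conserve atomic number: 1 + 71 = Z + 2, so Z = 70.
Z = 70 is ytterbium, so the species is ¹⁷²₇₀Yb.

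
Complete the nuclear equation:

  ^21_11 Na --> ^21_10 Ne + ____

Conserve mass number: 21 = 21 + A, so A = 0.
Conserve atomic number: 11 = 10 + Z, so Z = 1.
A = 0 and Z = 1 is ^0_1 e — a positron.

positron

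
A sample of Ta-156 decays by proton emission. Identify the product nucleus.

Hf-155

Proton emission: mass number changes by -1, atomic number by -1.
A: 156 − 1 = 155; Z: 73 − 1 = 72.
Z = 72 is hafnium, so the daughter is Hf-155.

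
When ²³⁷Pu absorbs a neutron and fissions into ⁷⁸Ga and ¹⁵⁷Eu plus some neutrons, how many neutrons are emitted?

3

Conserve mass number: 238 = 78 + 157 + k, so k = 238 − 235 = 3.
Check atomic number: 94 = 31 + 63 + 0 = 94. ✓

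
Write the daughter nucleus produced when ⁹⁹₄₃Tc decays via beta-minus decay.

Ru-99

Beta-minus decay: mass number changes by +0, atomic number by +1.
A: 99 = 99; Z: 43 + 1 = 44.
Z = 44 is ruthenium, so the daughter is ⁹⁹₄₄Ru.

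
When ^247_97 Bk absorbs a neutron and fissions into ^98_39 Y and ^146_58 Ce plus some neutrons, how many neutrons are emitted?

4

Conserve mass number: 248 = 98 + 146 + k, so k = 248 − 244 = 4.
Check atomic number: 97 = 39 + 58 + 0 = 97. ✓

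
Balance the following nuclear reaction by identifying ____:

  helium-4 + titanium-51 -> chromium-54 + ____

Conserve mass number: 4 + 51 = 54 + A, so A = 1.
Conserve atomic number: 2 + 22 = 24 + Z, so Z = 0.
A = 1 and Z = 0 is neutron — a neutron.

neutron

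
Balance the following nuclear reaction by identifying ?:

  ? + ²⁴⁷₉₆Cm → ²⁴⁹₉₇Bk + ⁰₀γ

Conserve mass number: A + 247 = 249 + 0, so A = 2.
Conserve atomic number: Z + 96 = 97 + 0, so Z = 1.
A = 2 and Z = 1 is ²₁H — a deuteron.

deuteron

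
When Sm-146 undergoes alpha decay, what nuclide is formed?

Nd-142

Alpha decay: mass number changes by -4, atomic number by -2.
A: 146 − 4 = 142; Z: 62 − 2 = 60.
Z = 60 is neodymium, so the daughter is Nd-142.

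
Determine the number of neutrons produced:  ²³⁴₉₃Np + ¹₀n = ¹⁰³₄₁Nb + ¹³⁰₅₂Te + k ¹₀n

Conserve mass number: 235 = 103 + 130 + k, so k = 235 − 233 = 2.
Check atomic number: 93 = 41 + 52 + 0 = 93. ✓

2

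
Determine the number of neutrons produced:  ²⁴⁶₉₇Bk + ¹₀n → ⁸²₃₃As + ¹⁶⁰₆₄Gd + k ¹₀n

Conserve mass number: 247 = 82 + 160 + k, so k = 247 − 242 = 5.
Check atomic number: 97 = 33 + 64 + 0 = 97. ✓

5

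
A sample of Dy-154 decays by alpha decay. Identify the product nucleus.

Gd-150

Alpha decay: mass number changes by -4, atomic number by -2.
A: 154 − 4 = 150; Z: 66 − 2 = 64.
Z = 64 is gadolinium, so the daughter is Gd-150.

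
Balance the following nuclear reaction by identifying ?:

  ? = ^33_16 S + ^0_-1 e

Conserve mass number: A = 33 + 0, so A = 33.
Conserve atomic number: Z = 16 − 1, so Z = 15.
Z = 15 is phosphorus, so the species is ^33_15 P.

P-33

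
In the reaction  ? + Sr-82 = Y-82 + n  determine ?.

proton

Conserve mass number: A + 82 = 82 + 1, so A = 1.
Conserve atomic number: Z + 38 = 39 + 0, so Z = 1.
A = 1 and Z = 1 is H-1 — a proton.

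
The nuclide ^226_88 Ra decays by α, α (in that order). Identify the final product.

Start: (A, Z) = (226, 88).
After α: (222, 86).
After α: (218, 84).
Z = 84 is polonium.

Po-218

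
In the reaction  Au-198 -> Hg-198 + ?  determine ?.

beta-minus particle

Conserve mass number: 198 = 198 + A, so A = 0.
Conserve atomic number: 79 = 80 + Z, so Z = -1.
A = 0 and Z = -1 is e⁻ — a beta-minus particle.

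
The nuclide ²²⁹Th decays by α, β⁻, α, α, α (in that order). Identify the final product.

Bi-213

Start: (A, Z) = (229, 90).
After α: (225, 88).
After β⁻: (225, 89).
After α: (221, 87).
After α: (217, 85).
After α: (213, 83).
Z = 83 is bismuth.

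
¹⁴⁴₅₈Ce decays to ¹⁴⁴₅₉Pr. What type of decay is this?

ΔA = 144 − 144 = 0; ΔZ = 59 − 58 = +1.
A is unchanged and Z rises by 1 — a neutron has become a proton (β⁻ decay).

beta-minus decay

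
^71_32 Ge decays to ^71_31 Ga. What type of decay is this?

ΔA = 71 − 71 = 0; ΔZ = 31 − 32 = -1.
A is unchanged and Z drops by 1 — a proton has become a neutron (β⁺ emission or electron capture).

beta-plus decay or electron capture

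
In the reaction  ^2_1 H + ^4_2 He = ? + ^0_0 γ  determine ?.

Conserve mass number: 2 + 4 = A + 0, so A = 6.
Conserve atomic number: 1 + 2 = Z + 0, so Z = 3.
Z = 3 is lithium, so the species is ^6_3 Li.

Li-6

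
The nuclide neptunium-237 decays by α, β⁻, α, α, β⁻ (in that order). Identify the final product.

Ac-225

Start: (A, Z) = (237, 93).
After α: (233, 91).
After β⁻: (233, 92).
After α: (229, 90).
After α: (225, 88).
After β⁻: (225, 89).
Z = 89 is actinium.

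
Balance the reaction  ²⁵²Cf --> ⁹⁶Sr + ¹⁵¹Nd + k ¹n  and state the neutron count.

Conserve mass number: 252 = 96 + 151 + k, so k = 252 − 247 = 5.
Check atomic number: 98 = 38 + 60 + 0 = 98. ✓

5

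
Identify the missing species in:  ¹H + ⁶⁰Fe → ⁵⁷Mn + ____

Conserve mass number: 1 + 60 = 57 + A, so A = 4.
Conserve atomic number: 1 + 26 = 25 + Z, so Z = 2.
A = 4 and Z = 2 is ⁴He — an alpha particle.

alpha particle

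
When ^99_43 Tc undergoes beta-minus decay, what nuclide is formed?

Beta-minus decay: mass number changes by +0, atomic number by +1.
A: 99 = 99; Z: 43 + 1 = 44.
Z = 44 is ruthenium, so the daughter is ^99_44 Ru.

Ru-99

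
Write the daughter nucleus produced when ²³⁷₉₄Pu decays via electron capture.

Np-237

Electron capture: mass number changes by +0, atomic number by -1.
A: 237 = 237; Z: 94 − 1 = 93.
Z = 93 is neptunium, so the daughter is ²³⁷₉₃Np.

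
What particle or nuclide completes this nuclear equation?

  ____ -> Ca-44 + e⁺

Sc-44

Conserve mass number: A = 44 + 0, so A = 44.
Conserve atomic number: Z = 20 + 1, so Z = 21.
Z = 21 is scandium, so the species is Sc-44.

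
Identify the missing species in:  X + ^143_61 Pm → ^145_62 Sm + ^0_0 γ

Conserve mass number: A + 143 = 145 + 0, so A = 2.
Conserve atomic number: Z + 61 = 62 + 0, so Z = 1.
A = 2 and Z = 1 is ^2_1 H — a deuteron.

deuteron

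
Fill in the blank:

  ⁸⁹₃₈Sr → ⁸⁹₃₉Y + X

Conserve mass number: 89 = 89 + A, so A = 0.
Conserve atomic number: 38 = 39 + Z, so Z = -1.
A = 0 and Z = -1 is ⁰₋₁e — a beta-minus particle.

beta-minus particle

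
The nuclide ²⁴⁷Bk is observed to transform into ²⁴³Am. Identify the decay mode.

alpha decay

ΔA = 243 − 247 = -4; ΔZ = 95 − 97 = -2.
A drops by 4 and Z drops by 2 — the signature of alpha emission.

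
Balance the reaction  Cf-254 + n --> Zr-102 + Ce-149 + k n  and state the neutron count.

Conserve mass number: 255 = 102 + 149 + k, so k = 255 − 251 = 4.
Check atomic number: 98 = 40 + 58 + 0 = 98. ✓

4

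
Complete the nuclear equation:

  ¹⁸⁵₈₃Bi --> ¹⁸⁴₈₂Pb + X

Conserve mass number: 185 = 184 + A, so A = 1.
Conserve atomic number: 83 = 82 + Z, so Z = 1.
A = 1 and Z = 1 is ¹₁H — a proton.

proton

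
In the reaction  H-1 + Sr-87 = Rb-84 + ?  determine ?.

Conserve mass number: 1 + 87 = 84 + A, so A = 4.
Conserve atomic number: 1 + 38 = 37 + Z, so Z = 2.
A = 4 and Z = 2 is He-4 — an alpha particle.

alpha particle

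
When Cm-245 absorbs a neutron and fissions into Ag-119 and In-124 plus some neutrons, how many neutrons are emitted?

3

Conserve mass number: 246 = 119 + 124 + k, so k = 246 − 243 = 3.
Check atomic number: 96 = 47 + 49 + 0 = 96. ✓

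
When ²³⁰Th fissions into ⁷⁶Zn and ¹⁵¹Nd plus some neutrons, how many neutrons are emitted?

3

Conserve mass number: 230 = 76 + 151 + k, so k = 230 − 227 = 3.
Check atomic number: 90 = 30 + 60 + 0 = 90. ✓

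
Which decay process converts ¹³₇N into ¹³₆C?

ΔA = 13 − 13 = 0; ΔZ = 6 − 7 = -1.
A is unchanged and Z drops by 1 — a proton has become a neutron (β⁺ emission or electron capture).

beta-plus decay or electron capture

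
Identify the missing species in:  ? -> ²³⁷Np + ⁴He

Conserve mass number: A = 237 + 4, so A = 241.
Conserve atomic number: Z = 93 + 2, so Z = 95.
Z = 95 is americium, so the species is ²⁴¹Am.

Am-241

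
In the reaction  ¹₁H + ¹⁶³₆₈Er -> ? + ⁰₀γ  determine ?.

Conserve mass number: 1 + 163 = A + 0, so A = 164.
Conserve atomic number: 1 + 68 = Z + 0, so Z = 69.
Z = 69 is thulium, so the species is ¹⁶⁴₆₉Tm.

Tm-164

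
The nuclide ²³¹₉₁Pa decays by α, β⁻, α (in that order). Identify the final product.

Ra-223

Start: (A, Z) = (231, 91).
After α: (227, 89).
After β⁻: (227, 90).
After α: (223, 88).
Z = 88 is radium.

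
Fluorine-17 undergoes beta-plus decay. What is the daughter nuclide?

O-17

Beta-plus decay: mass number changes by +0, atomic number by -1.
A: 17 = 17; Z: 9 − 1 = 8.
Z = 8 is oxygen, so the daughter is oxygen-17.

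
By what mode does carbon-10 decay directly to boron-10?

ΔA = 10 − 10 = 0; ΔZ = 5 − 6 = -1.
A is unchanged and Z drops by 1 — a proton has become a neutron (β⁺ emission or electron capture).

beta-plus decay or electron capture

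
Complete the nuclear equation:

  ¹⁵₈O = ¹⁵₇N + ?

positron

Conserve mass number: 15 = 15 + A, so A = 0.
Conserve atomic number: 8 = 7 + Z, so Z = 1.
A = 0 and Z = 1 is ⁰₁e — a positron.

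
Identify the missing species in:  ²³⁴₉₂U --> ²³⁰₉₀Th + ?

alpha particle

Conserve mass number: 234 = 230 + A, so A = 4.
Conserve atomic number: 92 = 90 + Z, so Z = 2.
A = 4 and Z = 2 is ⁴₂He — an alpha particle.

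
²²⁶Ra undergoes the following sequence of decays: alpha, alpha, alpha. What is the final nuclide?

Start: (A, Z) = (226, 88).
After α: (222, 86).
After α: (218, 84).
After α: (214, 82).
Z = 82 is lead.

Pb-214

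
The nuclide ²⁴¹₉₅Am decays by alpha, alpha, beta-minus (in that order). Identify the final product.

U-233

Start: (A, Z) = (241, 95).
After α: (237, 93).
After α: (233, 91).
After β⁻: (233, 92).
Z = 92 is uranium.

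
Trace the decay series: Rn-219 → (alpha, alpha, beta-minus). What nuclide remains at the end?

Start: (A, Z) = (219, 86).
After α: (215, 84).
After α: (211, 82).
After β⁻: (211, 83).
Z = 83 is bismuth.

Bi-211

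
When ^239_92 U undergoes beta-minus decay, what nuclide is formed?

Beta-minus decay: mass number changes by +0, atomic number by +1.
A: 239 = 239; Z: 92 + 1 = 93.
Z = 93 is neptunium, so the daughter is ^239_93 Np.

Np-239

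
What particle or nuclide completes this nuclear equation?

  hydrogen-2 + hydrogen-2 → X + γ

He-4

Conserve mass number: 2 + 2 = A + 0, so A = 4.
Conserve atomic number: 1 + 1 = Z + 0, so Z = 2.
A = 4 and Z = 2 is helium-4 — an alpha particle.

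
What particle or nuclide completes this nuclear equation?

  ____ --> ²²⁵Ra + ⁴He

Conserve mass number: A = 225 + 4, so A = 229.
Conserve atomic number: Z = 88 + 2, so Z = 90.
Z = 90 is thorium, so the species is ²²⁹Th.

Th-229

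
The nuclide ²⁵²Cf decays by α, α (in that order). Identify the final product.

Pu-244

Start: (A, Z) = (252, 98).
After α: (248, 96).
After α: (244, 94).
Z = 94 is plutonium.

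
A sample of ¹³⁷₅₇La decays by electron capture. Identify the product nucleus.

Electron capture: mass number changes by +0, atomic number by -1.
A: 137 = 137; Z: 57 − 1 = 56.
Z = 56 is barium, so the daughter is ¹³⁷₅₆Ba.

Ba-137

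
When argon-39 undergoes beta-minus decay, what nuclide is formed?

Beta-minus decay: mass number changes by +0, atomic number by +1.
A: 39 = 39; Z: 18 + 1 = 19.
Z = 19 is potassium, so the daughter is potassium-39.

K-39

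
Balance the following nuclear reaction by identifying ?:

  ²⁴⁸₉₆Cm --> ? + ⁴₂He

Pu-244

Conserve mass number: 248 = A + 4, so A = 244.
Conserve atomic number: 96 = Z + 2, so Z = 94.
Z = 94 is plutonium, so the species is ²⁴⁴₉₄Pu.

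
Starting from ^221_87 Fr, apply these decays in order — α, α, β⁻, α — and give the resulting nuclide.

Start: (A, Z) = (221, 87).
After α: (217, 85).
After α: (213, 83).
After β⁻: (213, 84).
After α: (209, 82).
Z = 82 is lead.

Pb-209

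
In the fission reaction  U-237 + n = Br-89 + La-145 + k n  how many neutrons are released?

Conserve mass number: 238 = 89 + 145 + k, so k = 238 − 234 = 4.
Check atomic number: 92 = 35 + 57 + 0 = 92. ✓

4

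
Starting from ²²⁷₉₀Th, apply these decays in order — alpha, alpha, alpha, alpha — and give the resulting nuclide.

Start: (A, Z) = (227, 90).
After α: (223, 88).
After α: (219, 86).
After α: (215, 84).
After α: (211, 82).
Z = 82 is lead.

Pb-211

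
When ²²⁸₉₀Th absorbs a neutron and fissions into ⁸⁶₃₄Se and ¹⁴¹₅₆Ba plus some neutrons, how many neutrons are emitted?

Conserve mass number: 229 = 86 + 141 + k, so k = 229 − 227 = 2.
Check atomic number: 90 = 34 + 56 + 0 = 90. ✓

2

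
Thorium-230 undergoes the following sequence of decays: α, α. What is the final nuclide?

Start: (A, Z) = (230, 90).
After α: (226, 88).
After α: (222, 86).
Z = 86 is radon.

Rn-222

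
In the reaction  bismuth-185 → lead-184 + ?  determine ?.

Conserve mass number: 185 = 184 + A, so A = 1.
Conserve atomic number: 83 = 82 + Z, so Z = 1.
A = 1 and Z = 1 is hydrogen-1 — a proton.

proton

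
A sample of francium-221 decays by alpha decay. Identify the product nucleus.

At-217

Alpha decay: mass number changes by -4, atomic number by -2.
A: 221 − 4 = 217; Z: 87 − 2 = 85.
Z = 85 is astatine, so the daughter is astatine-217.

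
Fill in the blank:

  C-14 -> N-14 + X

beta-minus particle

Conserve mass number: 14 = 14 + A, so A = 0.
Conserve atomic number: 6 = 7 + Z, so Z = -1.
A = 0 and Z = -1 is e⁻ — a beta-minus particle.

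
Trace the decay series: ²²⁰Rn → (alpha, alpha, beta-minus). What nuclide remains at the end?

Bi-212

Start: (A, Z) = (220, 86).
After α: (216, 84).
After α: (212, 82).
After β⁻: (212, 83).
Z = 83 is bismuth.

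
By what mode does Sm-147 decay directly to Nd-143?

alpha decay

ΔA = 143 − 147 = -4; ΔZ = 60 − 62 = -2.
A drops by 4 and Z drops by 2 — the signature of alpha emission.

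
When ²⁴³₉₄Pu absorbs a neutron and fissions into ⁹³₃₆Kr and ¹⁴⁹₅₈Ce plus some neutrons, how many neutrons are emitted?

Conserve mass number: 244 = 93 + 149 + k, so k = 244 − 242 = 2.
Check atomic number: 94 = 36 + 58 + 0 = 94. ✓

2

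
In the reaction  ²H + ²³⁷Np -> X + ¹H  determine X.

Np-238

Conserve mass number: 2 + 237 = A + 1, so A = 238.
Conserve atomic number: 1 + 93 = Z + 1, so Z = 93.
Z = 93 is neptunium, so the species is ²³⁸Np.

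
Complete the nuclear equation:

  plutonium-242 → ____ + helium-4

U-238

Conserve mass number: 242 = A + 4, so A = 238.
Conserve atomic number: 94 = Z + 2, so Z = 92.
Z = 92 is uranium, so the species is uranium-238.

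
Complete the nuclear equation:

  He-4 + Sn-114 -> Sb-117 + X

Conserve mass number: 4 + 114 = 117 + A, so A = 1.
Conserve atomic number: 2 + 50 = 51 + Z, so Z = 1.
A = 1 and Z = 1 is H-1 — a proton.

proton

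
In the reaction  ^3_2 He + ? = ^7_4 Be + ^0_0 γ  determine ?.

Conserve mass number: 3 + A = 7 + 0, so A = 4.
Conserve atomic number: 2 + Z = 4 + 0, so Z = 2.
A = 4 and Z = 2 is ^4_2 He — an alpha particle.

alpha particle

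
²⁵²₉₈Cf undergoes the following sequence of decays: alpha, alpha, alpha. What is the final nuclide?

Start: (A, Z) = (252, 98).
After α: (248, 96).
After α: (244, 94).
After α: (240, 92).
Z = 92 is uranium.

U-240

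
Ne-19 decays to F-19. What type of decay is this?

ΔA = 19 − 19 = 0; ΔZ = 9 − 10 = -1.
A is unchanged and Z drops by 1 — a proton has become a neutron (β⁺ emission or electron capture).

beta-plus decay or electron capture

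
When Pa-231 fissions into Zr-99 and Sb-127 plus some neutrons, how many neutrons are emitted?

5

Conserve mass number: 231 = 99 + 127 + k, so k = 231 − 226 = 5.
Check atomic number: 91 = 40 + 51 + 0 = 91. ✓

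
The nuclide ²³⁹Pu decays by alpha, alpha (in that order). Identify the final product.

Start: (A, Z) = (239, 94).
After α: (235, 92).
After α: (231, 90).
Z = 90 is thorium.

Th-231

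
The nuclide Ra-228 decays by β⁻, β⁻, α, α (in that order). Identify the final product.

Start: (A, Z) = (228, 88).
After β⁻: (228, 89).
After β⁻: (228, 90).
After α: (224, 88).
After α: (220, 86).
Z = 86 is radon.

Rn-220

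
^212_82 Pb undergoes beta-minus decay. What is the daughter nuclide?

Bi-212

Beta-minus decay: mass number changes by +0, atomic number by +1.
A: 212 = 212; Z: 82 + 1 = 83.
Z = 83 is bismuth, so the daughter is ^212_83 Bi.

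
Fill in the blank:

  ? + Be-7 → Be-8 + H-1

deuteron

Conserve mass number: A + 7 = 8 + 1, so A = 2.
Conserve atomic number: Z + 4 = 4 + 1, so Z = 1.
A = 2 and Z = 1 is H-2 — a deuteron.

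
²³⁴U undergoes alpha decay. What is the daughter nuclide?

Th-230

Alpha decay: mass number changes by -4, atomic number by -2.
A: 234 − 4 = 230; Z: 92 − 2 = 90.
Z = 90 is thorium, so the daughter is ²³⁰Th.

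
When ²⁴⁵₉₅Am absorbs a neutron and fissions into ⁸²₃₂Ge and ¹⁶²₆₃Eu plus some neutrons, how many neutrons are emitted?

Conserve mass number: 246 = 82 + 162 + k, so k = 246 − 244 = 2.
Check atomic number: 95 = 32 + 63 + 0 = 95. ✓

2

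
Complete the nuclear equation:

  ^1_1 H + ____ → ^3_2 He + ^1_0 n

triton

Conserve mass number: 1 + A = 3 + 1, so A = 3.
Conserve atomic number: 1 + Z = 2 + 0, so Z = 1.
A = 3 and Z = 1 is ^3_1 H — a triton.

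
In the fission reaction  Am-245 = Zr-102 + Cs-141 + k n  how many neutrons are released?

2

Conserve mass number: 245 = 102 + 141 + k, so k = 245 − 243 = 2.
Check atomic number: 95 = 40 + 55 + 0 = 95. ✓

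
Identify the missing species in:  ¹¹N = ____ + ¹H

Conserve mass number: 11 = A + 1, so A = 10.
Conserve atomic number: 7 = Z + 1, so Z = 6.
Z = 6 is carbon, so the species is ¹⁰C.

C-10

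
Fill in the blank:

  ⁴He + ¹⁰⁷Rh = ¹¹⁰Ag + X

neutron

Conserve mass number: 4 + 107 = 110 + A, so A = 1.
Conserve atomic number: 2 + 45 = 47 + Z, so Z = 0.
A = 1 and Z = 0 is ¹n — a neutron.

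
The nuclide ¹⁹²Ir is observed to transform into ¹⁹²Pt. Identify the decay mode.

ΔA = 192 − 192 = 0; ΔZ = 78 − 77 = +1.
A is unchanged and Z rises by 1 — a neutron has become a proton (β⁻ decay).

beta-minus decay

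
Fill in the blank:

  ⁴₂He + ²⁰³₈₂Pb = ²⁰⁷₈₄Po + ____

Conserve mass number: 4 + 203 = 207 + A, so A = 0.
Conserve atomic number: 2 + 82 = 84 + Z, so Z = 0.
A = 0 and Z = 0 is ⁰₀γ — a gamma ray.

gamma ray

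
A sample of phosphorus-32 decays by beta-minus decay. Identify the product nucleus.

S-32

Beta-minus decay: mass number changes by +0, atomic number by +1.
A: 32 = 32; Z: 15 + 1 = 16.
Z = 16 is sulfur, so the daughter is sulfur-32.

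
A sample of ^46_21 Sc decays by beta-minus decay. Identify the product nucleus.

Beta-minus decay: mass number changes by +0, atomic number by +1.
A: 46 = 46; Z: 21 + 1 = 22.
Z = 22 is titanium, so the daughter is ^46_22 Ti.

Ti-46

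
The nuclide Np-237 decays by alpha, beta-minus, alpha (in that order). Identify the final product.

Start: (A, Z) = (237, 93).
After α: (233, 91).
After β⁻: (233, 92).
After α: (229, 90).
Z = 90 is thorium.

Th-229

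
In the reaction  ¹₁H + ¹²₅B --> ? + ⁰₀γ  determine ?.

Conserve mass number: 1 + 12 = A + 0, so A = 13.
Conserve atomic number: 1 + 5 = Z + 0, so Z = 6.
Z = 6 is carbon, so the species is ¹³₆C.

C-13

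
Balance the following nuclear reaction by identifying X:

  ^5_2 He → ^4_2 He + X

neutron

Conserve mass number: 5 = 4 + A, so A = 1.
Conserve atomic number: 2 = 2 + Z, so Z = 0.
A = 1 and Z = 0 is ^1_0 n — a neutron.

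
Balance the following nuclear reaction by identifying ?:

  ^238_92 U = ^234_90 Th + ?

alpha particle

Conserve mass number: 238 = 234 + A, so A = 4.
Conserve atomic number: 92 = 90 + Z, so Z = 2.
A = 4 and Z = 2 is ^4_2 He — an alpha particle.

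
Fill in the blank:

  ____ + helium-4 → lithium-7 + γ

Conserve mass number: A + 4 = 7 + 0, so A = 3.
Conserve atomic number: Z + 2 = 3 + 0, so Z = 1.
A = 3 and Z = 1 is hydrogen-3 — a triton.

triton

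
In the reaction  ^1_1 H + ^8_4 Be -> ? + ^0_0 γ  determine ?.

Conserve mass number: 1 + 8 = A + 0, so A = 9.
Conserve atomic number: 1 + 4 = Z + 0, so Z = 5.
Z = 5 is boron, so the species is ^9_5 B.

B-9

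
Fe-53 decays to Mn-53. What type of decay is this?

beta-plus decay or electron capture

ΔA = 53 − 53 = 0; ΔZ = 25 − 26 = -1.
A is unchanged and Z drops by 1 — a proton has become a neutron (β⁺ emission or electron capture).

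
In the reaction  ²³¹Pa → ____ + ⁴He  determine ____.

Conserve mass number: 231 = A + 4, so A = 227.
Conserve atomic number: 91 = Z + 2, so Z = 89.
Z = 89 is actinium, so the species is ²²⁷Ac.

Ac-227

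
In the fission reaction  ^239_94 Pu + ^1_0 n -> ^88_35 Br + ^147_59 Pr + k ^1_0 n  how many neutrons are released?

Conserve mass number: 240 = 88 + 147 + k, so k = 240 − 235 = 5.
Check atomic number: 94 = 35 + 59 + 0 = 94. ✓

5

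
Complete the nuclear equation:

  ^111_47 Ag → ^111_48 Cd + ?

Conserve mass number: 111 = 111 + A, so A = 0.
Conserve atomic number: 47 = 48 + Z, so Z = -1.
A = 0 and Z = -1 is ^0_-1 e — a beta-minus particle.

beta-minus particle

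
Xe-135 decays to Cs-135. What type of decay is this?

beta-minus decay

ΔA = 135 − 135 = 0; ΔZ = 55 − 54 = +1.
A is unchanged and Z rises by 1 — a neutron has become a proton (β⁻ decay).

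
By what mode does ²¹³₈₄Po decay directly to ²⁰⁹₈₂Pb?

alpha decay

ΔA = 209 − 213 = -4; ΔZ = 82 − 84 = -2.
A drops by 4 and Z drops by 2 — the signature of alpha emission.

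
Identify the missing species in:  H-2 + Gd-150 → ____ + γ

Tb-152

Conserve mass number: 2 + 150 = A + 0, so A = 152.
Conserve atomic number: 1 + 64 = Z + 0, so Z = 65.
Z = 65 is terbium, so the species is Tb-152.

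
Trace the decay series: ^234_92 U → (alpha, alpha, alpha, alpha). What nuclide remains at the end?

Po-218

Start: (A, Z) = (234, 92).
After α: (230, 90).
After α: (226, 88).
After α: (222, 86).
After α: (218, 84).
Z = 84 is polonium.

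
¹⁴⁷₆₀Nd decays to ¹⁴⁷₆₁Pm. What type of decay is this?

ΔA = 147 − 147 = 0; ΔZ = 61 − 60 = +1.
A is unchanged and Z rises by 1 — a neutron has become a proton (β⁻ decay).

beta-minus decay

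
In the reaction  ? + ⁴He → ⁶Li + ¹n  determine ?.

triton

Conserve mass number: A + 4 = 6 + 1, so A = 3.
Conserve atomic number: Z + 2 = 3 + 0, so Z = 1.
A = 3 and Z = 1 is ³H — a triton.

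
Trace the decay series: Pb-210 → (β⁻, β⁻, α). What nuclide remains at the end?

Pb-206

Start: (A, Z) = (210, 82).
After β⁻: (210, 83).
After β⁻: (210, 84).
After α: (206, 82).
Z = 82 is lead.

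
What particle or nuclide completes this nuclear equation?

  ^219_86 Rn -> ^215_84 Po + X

alpha particle

Conserve mass number: 219 = 215 + A, so A = 4.
Conserve atomic number: 86 = 84 + Z, so Z = 2.
A = 4 and Z = 2 is ^4_2 He — an alpha particle.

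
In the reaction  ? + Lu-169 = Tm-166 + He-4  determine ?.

Conserve mass number: A + 169 = 166 + 4, so A = 1.
Conserve atomic number: Z + 71 = 69 + 2, so Z = 0.
A = 1 and Z = 0 is n — a neutron.

neutron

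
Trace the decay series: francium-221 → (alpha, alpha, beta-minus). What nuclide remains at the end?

Po-213

Start: (A, Z) = (221, 87).
After α: (217, 85).
After α: (213, 83).
After β⁻: (213, 84).
Z = 84 is polonium.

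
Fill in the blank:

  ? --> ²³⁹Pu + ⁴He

Cm-243

Conserve mass number: A = 239 + 4, so A = 243.
Conserve atomic number: Z = 94 + 2, so Z = 96.
Z = 96 is curium, so the species is ²⁴³Cm.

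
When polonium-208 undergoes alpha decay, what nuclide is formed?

Alpha decay: mass number changes by -4, atomic number by -2.
A: 208 − 4 = 204; Z: 84 − 2 = 82.
Z = 82 is lead, so the daughter is lead-204.

Pb-204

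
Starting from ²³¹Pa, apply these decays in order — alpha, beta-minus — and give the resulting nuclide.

Start: (A, Z) = (231, 91).
After α: (227, 89).
After β⁻: (227, 90).
Z = 90 is thorium.

Th-227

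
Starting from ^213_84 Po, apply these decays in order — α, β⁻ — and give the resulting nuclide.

Start: (A, Z) = (213, 84).
After α: (209, 82).
After β⁻: (209, 83).
Z = 83 is bismuth.

Bi-209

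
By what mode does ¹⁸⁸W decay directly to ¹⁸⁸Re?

ΔA = 188 − 188 = 0; ΔZ = 75 − 74 = +1.
A is unchanged and Z rises by 1 — a neutron has become a proton (β⁻ decay).

beta-minus decay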